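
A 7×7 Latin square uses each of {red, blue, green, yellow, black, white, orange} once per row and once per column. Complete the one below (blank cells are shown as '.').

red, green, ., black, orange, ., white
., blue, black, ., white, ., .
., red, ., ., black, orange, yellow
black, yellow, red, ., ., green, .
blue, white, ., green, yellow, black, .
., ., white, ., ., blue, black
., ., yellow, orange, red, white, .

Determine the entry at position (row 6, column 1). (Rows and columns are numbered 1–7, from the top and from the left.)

yellow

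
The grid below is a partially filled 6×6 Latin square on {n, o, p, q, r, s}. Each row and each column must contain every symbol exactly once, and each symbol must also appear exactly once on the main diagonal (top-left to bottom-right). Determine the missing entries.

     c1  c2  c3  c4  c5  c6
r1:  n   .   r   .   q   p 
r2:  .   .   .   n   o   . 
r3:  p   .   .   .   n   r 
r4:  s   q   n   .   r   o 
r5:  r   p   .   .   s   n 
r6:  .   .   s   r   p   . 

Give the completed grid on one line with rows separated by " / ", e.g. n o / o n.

At row 2, column 1: row 2 has {n,o}; column 1 has {n,p,r,s}; that leaves q.
At row 2, column 2: row 2 has {n,o,q}; column 2 has {p,q}; the diagonal has {n,s}; that leaves r.
At row 2, column 3: row 2 has {n,o,q,r}; column 3 has {n,r,s}; that leaves p.
At row 2, column 6: row 2 has {n,o,p,q,r}; column 6 has {n,o,p,r}; that leaves s.
At row 4, column 4: row 4 has {n,o,q,r,s}; column 4 has {n,r}; the diagonal has {n,r,s}; that leaves p.
At row 6, column 1: row 6 has {p,r,s}; column 1 has {n,p,q,r,s}; that leaves o.
At row 6, column 2: row 6 has {o,p,r,s}; column 2 has {p,q,r}; that leaves n.
At row 6, column 6: row 6 has {n,o,p,r,s}; column 6 has {n,o,p,r,s}; the diagonal has {n,p,r,s}; that leaves q.
At row 3, column 3: row 3 has {n,p,r}; column 3 has {n,p,r,s}; the diagonal has {n,p,q,r,s}; that leaves o.
At row 5, column 3: row 5 has {n,p,r,s}; column 3 has {n,o,p,r,s}; that leaves q.
At row 5, column 4: row 5 has {n,p,q,r,s}; column 4 has {n,p,r}; that leaves o.
At row 1, column 4: row 1 has {n,p,q,r}; column 4 has {n,o,p,r}; that leaves s.
At row 3, column 2: row 3 has {n,o,p,r}; column 2 has {n,p,q,r}; that leaves s.
At row 3, column 4: row 3 has {n,o,p,r,s}; column 4 has {n,o,p,r,s}; that leaves q.
At row 1, column 2: row 1 has {n,p,q,r,s}; column 2 has {n,p,q,r,s}; that leaves o.

n o r s q p / q r p n o s / p s o q n r / s q n p r o / r p q o s n / o n s r p q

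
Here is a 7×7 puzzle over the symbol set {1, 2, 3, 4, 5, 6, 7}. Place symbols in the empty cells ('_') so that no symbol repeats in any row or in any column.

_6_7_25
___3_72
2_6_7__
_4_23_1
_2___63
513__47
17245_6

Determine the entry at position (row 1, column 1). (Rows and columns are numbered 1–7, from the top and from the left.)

3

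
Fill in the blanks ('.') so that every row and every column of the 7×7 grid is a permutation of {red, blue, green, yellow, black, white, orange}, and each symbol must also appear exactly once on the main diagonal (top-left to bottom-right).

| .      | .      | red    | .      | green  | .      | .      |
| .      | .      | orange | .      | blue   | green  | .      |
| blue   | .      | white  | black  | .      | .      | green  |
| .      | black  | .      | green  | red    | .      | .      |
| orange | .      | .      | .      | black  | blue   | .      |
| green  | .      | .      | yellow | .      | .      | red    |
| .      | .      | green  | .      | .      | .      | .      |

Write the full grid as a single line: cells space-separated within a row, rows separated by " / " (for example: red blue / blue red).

(r1,c1): row 1 has {red,green}; column 1 has {blue,green,orange}; the diagonal has {green,black,white}, so it must be yellow.
(r2,c2): row 2 has {blue,green,orange}; column 2 has {black}; the diagonal has {green,yellow,black,white}, so it must be red.
(r2,c4): row 2 has {red,blue,green,orange}; column 4 has {green,yellow,black}, so it must be white.
(r4,c1): row 4 has {red,green,black}; column 1 has {blue,green,yellow,orange}, so it must be white.
(r5,c3): row 5 has {blue,black,orange}; column 3 has {red,green,white,orange}, so it must be yellow.
(r5,c4): row 5 has {blue,yellow,black,orange}; column 4 has {green,yellow,black,white}, so it must be red.
(r5,c7): row 5 has {red,blue,yellow,black,orange}; column 7 has {red,green}, so it must be white.
(r6,c6): row 6 has {red,green,yellow}; column 6 has {blue,green}; the diagonal has {red,green,yellow,black,white}, so it must be orange.
(r7,c7): row 7 has {green}; column 7 has {red,green,white}; the diagonal has {red,green,yellow,black,white,orange}, so it must be blue.
(r2,c1): row 2 has {red,blue,green,white,orange}; column 1 has {blue,green,yellow,white,orange}, so it must be black.
(r2,c7): row 2 has {red,blue,green,black,white,orange}; column 7 has {red,blue,green,white}, so it must be yellow.
(r4,c3): row 4 has {red,green,black,white}; column 3 has {red,green,yellow,white,orange}, so it must be blue.
(r4,c6): row 4 has {red,blue,green,black,white}; column 6 has {blue,green,orange}, so it must be yellow.
(r4,c7): row 4 has {red,blue,green,yellow,black,white}; column 7 has {red,blue,green,yellow,white}, so it must be orange.
(r5,c2): row 5 has {red,blue,yellow,black,white,orange}; column 2 has {red,black}, so it must be green.
(r6,c3): row 6 has {red,green,yellow,orange}; column 3 has {red,blue,green,yellow,white,orange}, so it must be black.
(r6,c5): row 6 has {red,green,yellow,black,orange}; column 5 has {red,blue,green,black}, so it must be white.
(r7,c1): row 7 has {blue,green}; column 1 has {blue,green,yellow,black,white,orange}, so it must be red.
(r7,c4): row 7 has {red,blue,green}; column 4 has {red,green,yellow,black,white}, so it must be orange.
(r7,c5): row 7 has {red,blue,green,orange}; column 5 has {red,blue,green,black,white}, so it must be yellow.
(r1,c4): row 1 has {red,green,yellow}; column 4 has {red,green,yellow,black,white,orange}, so it must be blue.
(r1,c7): row 1 has {red,blue,green,yellow}; column 7 has {red,blue,green,yellow,white,orange}, so it must be black.
(r3,c5): row 3 has {blue,green,black,white}; column 5 has {red,blue,green,yellow,black,white}, so it must be orange.
(r3,c6): row 3 has {blue,green,black,white,orange}; column 6 has {blue,green,yellow,orange}, so it must be red.
(r6,c2): row 6 has {red,green,yellow,black,white,orange}; column 2 has {red,green,black}, so it must be blue.
(r7,c2): row 7 has {red,blue,green,yellow,orange}; column 2 has {red,blue,green,black}, so it must be white.
(r7,c6): row 7 has {red,blue,green,yellow,white,orange}; column 6 has {red,blue,green,yellow,orange}, so it must be black.
(r1,c2): row 1 has {red,blue,green,yellow,black}; column 2 has {red,blue,green,black,white}, so it must be orange.
(r1,c6): row 1 has {red,blue,green,yellow,black,orange}; column 6 has {red,blue,green,yellow,black,orange}, so it must be white.
(r3,c2): row 3 has {red,blue,green,black,white,orange}; column 2 has {red,blue,green,black,white,orange}, so it must be yellow.

yellow orange red blue green white black / black red orange white blue green yellow / blue yellow white black orange red green / white black blue green red yellow orange / orange green yellow red black blue white / green blue black yellow white orange red / red white green orange yellow black blue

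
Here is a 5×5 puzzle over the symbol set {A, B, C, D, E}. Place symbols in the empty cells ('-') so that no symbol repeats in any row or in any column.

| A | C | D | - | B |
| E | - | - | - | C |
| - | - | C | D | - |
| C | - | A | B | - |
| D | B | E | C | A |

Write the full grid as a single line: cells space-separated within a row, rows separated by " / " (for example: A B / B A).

Cell (r1,c4): row 1 has {A,B,C,D}; column 4 has {B,C,D} → E.
Cell (r2,c3): row 2 has {C,E}; column 3 has {A,C,D,E} → B.
Cell (r2,c4): row 2 has {B,C,E}; column 4 has {B,C,D,E} → A.
Cell (r3,c1): row 3 has {C,D}; column 1 has {A,C,D,E} → B.
Cell (r3,c5): row 3 has {B,C,D}; column 5 has {A,B,C} → E.
Cell (r4,c5): row 4 has {A,B,C}; column 5 has {A,B,C,E} → D.
Cell (r2,c2): row 2 has {A,B,C,E}; column 2 has {B,C} → D.
Cell (r3,c2): row 3 has {B,C,D,E}; column 2 has {B,C,D} → A.
Cell (r4,c2): row 4 has {A,B,C,D}; column 2 has {A,B,C,D} → E.

A C D E B / E D B A C / B A C D E / C E A B D / D B E C A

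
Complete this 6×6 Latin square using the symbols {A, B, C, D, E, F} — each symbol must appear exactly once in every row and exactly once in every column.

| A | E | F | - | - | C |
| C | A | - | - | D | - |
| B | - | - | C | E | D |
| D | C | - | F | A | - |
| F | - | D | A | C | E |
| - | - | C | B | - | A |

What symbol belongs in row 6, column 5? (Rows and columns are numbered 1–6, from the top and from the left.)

(r1,c4) = D
(r1,c5) = B
(r2,c4) = E
(r3,c2) = F
(r3,c3) = A
(r4,c6) = B
(r5,c2) = B
(r6,c1) = E
(r6,c2) = D
(r6,c5) = F

F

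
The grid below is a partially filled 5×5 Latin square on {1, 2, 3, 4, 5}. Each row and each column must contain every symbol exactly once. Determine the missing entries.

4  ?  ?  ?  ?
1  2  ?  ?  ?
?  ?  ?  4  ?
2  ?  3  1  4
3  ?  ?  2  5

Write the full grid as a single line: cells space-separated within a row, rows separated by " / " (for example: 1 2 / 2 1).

4 1 5 3 2 / 1 2 4 5 3 / 5 3 2 4 1 / 2 5 3 1 4 / 3 4 1 2 5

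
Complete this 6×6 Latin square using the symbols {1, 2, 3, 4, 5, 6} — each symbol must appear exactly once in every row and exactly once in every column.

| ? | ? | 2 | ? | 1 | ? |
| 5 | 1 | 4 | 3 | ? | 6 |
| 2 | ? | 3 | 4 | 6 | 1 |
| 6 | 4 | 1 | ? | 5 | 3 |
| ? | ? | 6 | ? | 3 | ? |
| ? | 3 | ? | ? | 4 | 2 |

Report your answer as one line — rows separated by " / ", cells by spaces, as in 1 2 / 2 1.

At row 2, column 5: row 2 has {1,3,4,5,6}; column 5 has {1,3,4,5,6}; that leaves 2.
At row 3, column 2: row 3 has {1,2,3,4,6}; column 2 has {1,3,4}; that leaves 5.
At row 4, column 4: row 4 has {1,3,4,5,6}; column 4 has {3,4}; that leaves 2.
At row 5, column 2: row 5 has {3,6}; column 2 has {1,3,4,5}; that leaves 2.
At row 6, column 1: row 6 has {2,3,4}; column 1 has {2,5,6}; that leaves 1.
At row 6, column 3: row 6 has {1,2,3,4}; column 3 has {1,2,3,4,6}; that leaves 5.
At row 6, column 4: row 6 has {1,2,3,4,5}; column 4 has {2,3,4}; that leaves 6.
At row 1, column 2: row 1 has {1,2}; column 2 has {1,2,3,4,5}; that leaves 6.
At row 1, column 4: row 1 has {1,2,6}; column 4 has {2,3,4,6}; that leaves 5.
At row 1, column 6: row 1 has {1,2,5,6}; column 6 has {1,2,3,6}; that leaves 4.
At row 5, column 1: row 5 has {2,3,6}; column 1 has {1,2,5,6}; that leaves 4.
At row 5, column 4: row 5 has {2,3,4,6}; column 4 has {2,3,4,5,6}; that leaves 1.
At row 5, column 6: row 5 has {1,2,3,4,6}; column 6 has {1,2,3,4,6}; that leaves 5.
At row 1, column 1: row 1 has {1,2,4,5,6}; column 1 has {1,2,4,5,6}; that leaves 3.

3 6 2 5 1 4 / 5 1 4 3 2 6 / 2 5 3 4 6 1 / 6 4 1 2 5 3 / 4 2 6 1 3 5 / 1 3 5 6 4 2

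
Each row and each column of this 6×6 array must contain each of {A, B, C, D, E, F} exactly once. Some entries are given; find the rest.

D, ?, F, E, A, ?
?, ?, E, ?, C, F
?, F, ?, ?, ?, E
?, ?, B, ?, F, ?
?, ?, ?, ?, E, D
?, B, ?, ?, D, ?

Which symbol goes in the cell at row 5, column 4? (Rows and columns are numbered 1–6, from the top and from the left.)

B

Cell (r1,c2): row 1 has {A,D,E,F}; column 2 has {B,F} → C.
Cell (r1,c6): row 1 has {A,C,D,E,F}; column 6 has {D,E,F} → B.
Cell (r3,c5): row 3 has {E,F}; column 5 has {A,C,D,E,F} → B.
Cell (r5,c2): row 5 has {D,E}; column 2 has {B,C,F} → A.
Cell (r5,c3): row 5 has {A,D,E}; column 3 has {B,E,F} → C.
Cell (r6,c3): row 6 has {B,D}; column 3 has {B,C,E,F} → A.
Cell (r6,c6): row 6 has {A,B,D}; column 6 has {B,D,E,F} → C.
Cell (r2,c2): row 2 has {C,E,F}; column 2 has {A,B,C,F} → D.
Cell (r3,c3): row 3 has {B,E,F}; column 3 has {A,B,C,E,F} → D.
Cell (r4,c2): row 4 has {B,F}; column 2 has {A,B,C,D,F} → E.
Cell (r4,c6): row 4 has {B,E,F}; column 6 has {B,C,D,E,F} → A.
Cell (r6,c4): row 6 has {A,B,C,D}; column 4 has {E} → F.
Cell (r4,c1): row 4 has {A,B,E,F}; column 1 has {D} → C.
Cell (r4,c4): row 4 has {A,B,C,E,F}; column 4 has {E,F} → D.
Cell (r5,c4): row 5 has {A,C,D,E}; column 4 has {D,E,F} → B.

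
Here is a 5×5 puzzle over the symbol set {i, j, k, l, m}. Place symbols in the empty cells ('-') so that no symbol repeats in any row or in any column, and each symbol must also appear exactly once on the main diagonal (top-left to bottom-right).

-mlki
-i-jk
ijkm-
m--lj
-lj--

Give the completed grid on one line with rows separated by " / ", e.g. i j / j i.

(r1,c1) = j
(r2,c1) = l
(r2,c3) = m
(r3,c5) = l
(r4,c2) = k
(r4,c3) = i
(r5,c1) = k
(r5,c4) = i
(r5,c5) = m

j m l k i / l i m j k / i j k m l / m k i l j / k l j i m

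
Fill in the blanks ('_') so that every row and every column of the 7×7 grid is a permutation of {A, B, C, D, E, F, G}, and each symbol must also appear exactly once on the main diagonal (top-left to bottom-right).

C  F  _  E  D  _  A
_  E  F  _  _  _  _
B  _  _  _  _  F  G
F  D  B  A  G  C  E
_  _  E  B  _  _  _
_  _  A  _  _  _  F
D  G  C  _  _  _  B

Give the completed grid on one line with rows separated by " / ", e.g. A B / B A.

Cell (r1,c3): row 1 has {A,C,D,E,F}; column 3 has {A,B,C,E,F} → G.
Cell (r1,c6): row 1 has {A,C,D,E,F,G}; column 6 has {C,F} → B.
Cell (r3,c3): row 3 has {B,F,G}; column 3 has {A,B,C,E,F,G}; the diagonal has {A,B,C,E} → D.
Cell (r3,c4): row 3 has {B,D,F,G}; column 4 has {A,B,E} → C.
Cell (r5,c5): row 5 has {B,E}; column 5 has {D,G}; the diagonal has {A,B,C,D,E} → F.
Cell (r6,c6): row 6 has {A,F}; column 6 has {B,C,F}; the diagonal has {A,B,C,D,E,F} → G.
Cell (r7,c4): row 7 has {B,C,D,G}; column 4 has {A,B,C,E} → F.
Cell (r3,c2): row 3 has {B,C,D,F,G}; column 2 has {D,E,F,G} → A.
Cell (r3,c5): row 3 has {A,B,C,D,F,G}; column 5 has {D,F,G} → E.
Cell (r5,c2): row 5 has {B,E,F}; column 2 has {A,D,E,F,G} → C.
Cell (r5,c7): row 5 has {B,C,E,F}; column 7 has {A,B,E,F,G} → D.
Cell (r6,c1): row 6 has {A,F,G}; column 1 has {B,C,D,F} → E.
Cell (r6,c2): row 6 has {A,E,F,G}; column 2 has {A,C,D,E,F,G} → B.
Cell (r6,c4): row 6 has {A,B,E,F,G}; column 4 has {A,B,C,E,F} → D.
Cell (r6,c5): row 6 has {A,B,D,E,F,G}; column 5 has {D,E,F,G} → C.
Cell (r7,c5): row 7 has {B,C,D,F,G}; column 5 has {C,D,E,F,G} → A.
Cell (r7,c6): row 7 has {A,B,C,D,F,G}; column 6 has {B,C,F,G} → E.
Cell (r2,c4): row 2 has {E,F}; column 4 has {A,B,C,D,E,F} → G.
Cell (r2,c5): row 2 has {E,F,G}; column 5 has {A,C,D,E,F,G} → B.
Cell (r2,c7): row 2 has {B,E,F,G}; column 7 has {A,B,D,E,F,G} → C.
Cell (r5,c6): row 5 has {B,C,D,E,F}; column 6 has {B,C,E,F,G} → A.
Cell (r2,c1): row 2 has {B,C,E,F,G}; column 1 has {B,C,D,E,F} → A.
Cell (r2,c6): row 2 has {A,B,C,E,F,G}; column 6 has {A,B,C,E,F,G} → D.
Cell (r5,c1): row 5 has {A,B,C,D,E,F}; column 1 has {A,B,C,D,E,F} → G.

C F G E D B A / A E F G B D C / B A D C E F G / F D B A G C E / G C E B F A D / E B A D C G F / D G C F A E B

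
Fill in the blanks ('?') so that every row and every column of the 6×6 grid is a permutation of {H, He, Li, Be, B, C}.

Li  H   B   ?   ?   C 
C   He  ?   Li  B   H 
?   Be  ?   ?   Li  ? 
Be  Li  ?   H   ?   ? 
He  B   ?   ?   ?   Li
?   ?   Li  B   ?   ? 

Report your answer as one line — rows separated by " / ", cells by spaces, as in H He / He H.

Li H B He Be C / C He Be Li B H / B Be H C Li He / Be Li He H C B / He B C Be H Li / H C Li B He Be

Cell (r2,c3): row 2 has {H,He,Li,B,C}; column 3 has {Li,B} → Be.
Cell (r6,c1): row 6 has {Li,B}; column 1 has {He,Li,Be,C} → H.
Cell (r6,c2): row 6 has {H,Li,B}; column 2 has {H,He,Li,Be,B} → C.
Cell (r3,c1): row 3 has {Li,Be}; column 1 has {H,He,Li,Be,C} → B.
Cell (r3,c6): row 3 has {Li,Be,B}; column 6 has {H,Li,C} → He.
Cell (r4,c6): row 4 has {H,Li,Be}; column 6 has {H,He,Li,C} → B.
Cell (r6,c6): row 6 has {H,Li,B,C}; column 6 has {H,He,Li,B,C} → Be.
Cell (r3,c4): row 3 has {He,Li,Be,B}; column 4 has {H,Li,B} → C.
Cell (r5,c4): row 5 has {He,Li,B}; column 4 has {H,Li,B,C} → Be.
Cell (r6,c5): row 6 has {H,Li,Be,B,C}; column 5 has {Li,B} → He.
Cell (r1,c4): row 1 has {H,Li,B,C}; column 4 has {H,Li,Be,B,C} → He.
Cell (r1,c5): row 1 has {H,He,Li,B,C}; column 5 has {He,Li,B} → Be.
Cell (r3,c3): row 3 has {He,Li,Be,B,C}; column 3 has {Li,Be,B} → H.
Cell (r4,c5): row 4 has {H,Li,Be,B}; column 5 has {He,Li,Be,B} → C.
Cell (r5,c3): row 5 has {He,Li,Be,B}; column 3 has {H,Li,Be,B} → C.
Cell (r5,c5): row 5 has {He,Li,Be,B,C}; column 5 has {He,Li,Be,B,C} → H.
Cell (r4,c3): row 4 has {H,Li,Be,B,C}; column 3 has {H,Li,Be,B,C} → He.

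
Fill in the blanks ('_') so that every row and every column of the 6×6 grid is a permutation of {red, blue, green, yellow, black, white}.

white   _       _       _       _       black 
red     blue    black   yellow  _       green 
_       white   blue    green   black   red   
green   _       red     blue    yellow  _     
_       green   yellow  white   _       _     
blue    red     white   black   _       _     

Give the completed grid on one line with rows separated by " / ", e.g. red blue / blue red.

(r1,c2) = yellow
(r1,c3) = green
(r1,c4) = red
(r1,c5) = blue
(r2,c5) = white
(r3,c1) = yellow
(r4,c2) = black
(r4,c6) = white
(r5,c1) = black
(r5,c5) = red
(r5,c6) = blue
(r6,c5) = green
(r6,c6) = yellow

white yellow green red blue black / red blue black yellow white green / yellow white blue green black red / green black red blue yellow white / black green yellow white red blue / blue red white black green yellow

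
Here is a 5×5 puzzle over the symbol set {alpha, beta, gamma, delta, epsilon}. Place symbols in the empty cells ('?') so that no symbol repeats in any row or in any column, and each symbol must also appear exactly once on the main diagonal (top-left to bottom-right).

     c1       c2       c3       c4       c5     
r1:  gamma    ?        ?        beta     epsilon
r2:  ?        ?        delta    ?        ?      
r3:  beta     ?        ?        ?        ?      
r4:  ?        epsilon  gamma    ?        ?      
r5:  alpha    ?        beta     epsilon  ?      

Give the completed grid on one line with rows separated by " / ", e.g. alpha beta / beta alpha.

(r1,c3) = alpha
(r2,c1) = epsilon
(r3,c3) = epsilon
(r4,c1) = delta
(r4,c4) = alpha
(r4,c5) = beta
(r5,c5) = delta
(r1,c2) = delta
(r2,c2) = beta
(r2,c4) = gamma
(r2,c5) = alpha
(r3,c4) = delta
(r3,c5) = gamma
(r5,c2) = gamma
(r3,c2) = alpha

gamma delta alpha beta epsilon / epsilon beta delta gamma alpha / beta alpha epsilon delta gamma / delta epsilon gamma alpha beta / alpha gamma beta epsilon delta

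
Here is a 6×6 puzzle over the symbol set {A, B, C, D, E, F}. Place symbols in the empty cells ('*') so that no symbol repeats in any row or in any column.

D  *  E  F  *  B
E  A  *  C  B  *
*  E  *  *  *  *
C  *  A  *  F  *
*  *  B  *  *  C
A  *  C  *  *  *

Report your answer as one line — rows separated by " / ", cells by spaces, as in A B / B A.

D C E F A B / E A D C B F / B E F D C A / C B A E F D / F D B A E C / A F C B D E

Cell (r1,c2): row 1 has {B,D,E,F}; column 2 has {A,E} → C.
Cell (r1,c5): row 1 has {B,C,D,E,F}; column 5 has {B,F} → A.
Cell (r5,c1): row 5 has {B,C}; column 1 has {A,C,D,E} → F.
Cell (r5,c2): row 5 has {B,C,F}; column 2 has {A,C,E} → D.
Cell (r5,c5): row 5 has {B,C,D,F}; column 5 has {A,B,F} → E.
Cell (r6,c5): row 6 has {A,C}; column 5 has {A,B,E,F} → D.
Cell (r3,c1): row 3 has {E}; column 1 has {A,C,D,E,F} → B.
Cell (r3,c5): row 3 has {B,E}; column 5 has {A,B,D,E,F} → C.
Cell (r4,c2): row 4 has {A,C,F}; column 2 has {A,C,D,E} → B.
Cell (r5,c4): row 5 has {B,C,D,E,F}; column 4 has {C,F} → A.
Cell (r6,c2): row 6 has {A,C,D}; column 2 has {A,B,C,D,E} → F.
Cell (r6,c6): row 6 has {A,C,D,F}; column 6 has {B,C} → E.
Cell (r3,c4): row 3 has {B,C,E}; column 4 has {A,C,F} → D.
Cell (r4,c4): row 4 has {A,B,C,F}; column 4 has {A,C,D,F} → E.
Cell (r4,c6): row 4 has {A,B,C,E,F}; column 6 has {B,C,E} → D.
Cell (r6,c4): row 6 has {A,C,D,E,F}; column 4 has {A,C,D,E,F} → B.
Cell (r2,c6): row 2 has {A,B,C,E}; column 6 has {B,C,D,E} → F.
Cell (r3,c3): row 3 has {B,C,D,E}; column 3 has {A,B,C,E} → F.
Cell (r3,c6): row 3 has {B,C,D,E,F}; column 6 has {B,C,D,E,F} → A.
Cell (r2,c3): row 2 has {A,B,C,E,F}; column 3 has {A,B,C,E,F} → D.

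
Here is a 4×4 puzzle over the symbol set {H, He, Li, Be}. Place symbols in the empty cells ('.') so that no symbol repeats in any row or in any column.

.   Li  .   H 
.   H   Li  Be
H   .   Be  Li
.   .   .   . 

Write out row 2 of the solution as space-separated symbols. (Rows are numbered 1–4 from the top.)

Cell (r1,c3): row 1 has {H,Li}; column 3 has {Li,Be} → He.
Cell (r2,c1): row 2 has {H,Li,Be}; column 1 has {H} → He.

He H Li Be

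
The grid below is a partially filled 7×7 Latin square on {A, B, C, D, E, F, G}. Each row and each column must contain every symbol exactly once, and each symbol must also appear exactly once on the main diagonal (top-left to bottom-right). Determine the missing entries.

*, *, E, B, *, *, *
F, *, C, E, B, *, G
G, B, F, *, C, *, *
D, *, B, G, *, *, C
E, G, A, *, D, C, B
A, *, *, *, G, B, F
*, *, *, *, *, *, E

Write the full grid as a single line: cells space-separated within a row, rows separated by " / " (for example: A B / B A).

C D E B F G A / F A C E B D G / G B F A C E D / D F B G E A C / E G A F D C B / A E D C G B F / B C G D A F E

(r1,c1): row 1 has {B,E}; column 1 has {A,D,E,F,G}; the diagonal has {B,D,E,F,G}, so it must be C.
(r2,c2): row 2 has {B,C,E,F,G}; column 2 has {B,G}; the diagonal has {B,C,D,E,F,G}, so it must be A.
(r2,c6): row 2 has {A,B,C,E,F,G}; column 6 has {B,C}, so it must be D.
(r5,c4): row 5 has {A,B,C,D,E,G}; column 4 has {B,E,G}, so it must be F.
(r6,c3): row 6 has {A,B,F,G}; column 3 has {A,B,C,E,F}, so it must be D.
(r6,c4): row 6 has {A,B,D,F,G}; column 4 has {B,E,F,G}, so it must be C.
(r7,c1): row 7 has {E}; column 1 has {A,C,D,E,F,G}, so it must be B.
(r7,c3): row 7 has {B,E}; column 3 has {A,B,C,D,E,F}, so it must be G.
(r6,c2): row 6 has {A,B,C,D,F,G}; column 2 has {A,B,G}, so it must be E.
(r4,c2): row 4 has {B,C,D,G}; column 2 has {A,B,E,G}, so it must be F.
(r1,c2): row 1 has {B,C,E}; column 2 has {A,B,E,F,G}, so it must be D.
(r1,c7): row 1 has {B,C,D,E}; column 7 has {B,C,E,F,G}, so it must be A.
(r3,c7): row 3 has {B,C,F,G}; column 7 has {A,B,C,E,F,G}, so it must be D.
(r7,c2): row 7 has {B,E,G}; column 2 has {A,B,D,E,F,G}, so it must be C.
(r1,c5): row 1 has {A,B,C,D,E}; column 5 has {B,C,D,G}, so it must be F.
(r1,c6): row 1 has {A,B,C,D,E,F}; column 6 has {B,C,D}, so it must be G.
(r3,c4): row 3 has {B,C,D,F,G}; column 4 has {B,C,E,F,G}, so it must be A.
(r3,c6): row 3 has {A,B,C,D,F,G}; column 6 has {B,C,D,G}, so it must be E.
(r4,c6): row 4 has {B,C,D,F,G}; column 6 has {B,C,D,E,G}, so it must be A.
(r7,c4): row 7 has {B,C,E,G}; column 4 has {A,B,C,E,F,G}, so it must be D.
(r7,c5): row 7 has {B,C,D,E,G}; column 5 has {B,C,D,F,G}, so it must be A.
(r7,c6): row 7 has {A,B,C,D,E,G}; column 6 has {A,B,C,D,E,G}, so it must be F.
(r4,c5): row 4 has {A,B,C,D,F,G}; column 5 has {A,B,C,D,F,G}, so it must be E.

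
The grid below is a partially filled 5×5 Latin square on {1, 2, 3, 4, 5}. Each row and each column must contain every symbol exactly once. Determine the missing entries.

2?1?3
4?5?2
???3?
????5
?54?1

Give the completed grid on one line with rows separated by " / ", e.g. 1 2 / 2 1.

2 4 1 5 3 / 4 3 5 1 2 / 5 1 2 3 4 / 1 2 3 4 5 / 3 5 4 2 1

row 1 has {1,2,3}; column 2 has {5} — only 4 is left for (r1,c2).
row 1 has {1,2,3,4}; column 4 has {3} — only 5 is left for (r1,c4).
row 2 has {2,4,5}; column 4 has {3,5} — only 1 is left for (r2,c4).
row 3 has {3}; column 3 has {1,4,5} — only 2 is left for (r3,c3).
row 3 has {2,3}; column 5 has {1,2,3,5} — only 4 is left for (r3,c5).
row 4 has {5}; column 3 has {1,2,4,5} — only 3 is left for (r4,c3).
row 5 has {1,4,5}; column 1 has {2,4} — only 3 is left for (r5,c1).
row 5 has {1,3,4,5}; column 4 has {1,3,5} — only 2 is left for (r5,c4).
row 2 has {1,2,4,5}; column 2 has {4,5} — only 3 is left for (r2,c2).
row 3 has {2,3,4}; column 2 has {3,4,5} — only 1 is left for (r3,c2).
row 4 has {3,5}; column 1 has {2,3,4} — only 1 is left for (r4,c1).
row 4 has {1,3,5}; column 2 has {1,3,4,5} — only 2 is left for (r4,c2).
row 4 has {1,2,3,5}; column 4 has {1,2,3,5} — only 4 is left for (r4,c4).
row 3 has {1,2,3,4}; column 1 has {1,2,3,4} — only 5 is left for (r3,c1).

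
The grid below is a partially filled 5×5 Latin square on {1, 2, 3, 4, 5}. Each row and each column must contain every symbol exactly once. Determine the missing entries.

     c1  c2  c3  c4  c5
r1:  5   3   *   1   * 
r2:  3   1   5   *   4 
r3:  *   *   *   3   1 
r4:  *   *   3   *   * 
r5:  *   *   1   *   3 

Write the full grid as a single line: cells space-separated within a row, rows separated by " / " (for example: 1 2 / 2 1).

5 3 4 1 2 / 3 1 5 2 4 / 4 5 2 3 1 / 1 2 3 4 5 / 2 4 1 5 3

(r1,c5) = 2
(r2,c4) = 2
(r4,c5) = 5
(r1,c3) = 4
(r3,c3) = 2
(r4,c4) = 4
(r5,c4) = 5
(r3,c1) = 4
(r3,c2) = 5
(r4,c2) = 2
(r5,c1) = 2
(r5,c2) = 4
(r4,c1) = 1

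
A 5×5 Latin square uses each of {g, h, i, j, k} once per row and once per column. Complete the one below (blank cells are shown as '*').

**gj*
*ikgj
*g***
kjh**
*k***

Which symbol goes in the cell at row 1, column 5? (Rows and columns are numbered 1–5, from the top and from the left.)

k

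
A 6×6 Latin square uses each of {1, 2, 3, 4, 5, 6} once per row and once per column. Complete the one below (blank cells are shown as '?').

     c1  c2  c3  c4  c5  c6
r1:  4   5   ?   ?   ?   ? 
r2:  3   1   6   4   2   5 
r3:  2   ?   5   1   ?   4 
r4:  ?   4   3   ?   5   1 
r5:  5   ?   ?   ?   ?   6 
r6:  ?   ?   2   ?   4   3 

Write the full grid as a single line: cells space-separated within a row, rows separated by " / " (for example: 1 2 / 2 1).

(r1,c3): row 1 has {4,5}; column 3 has {2,3,5,6}, so it must be 1.
(r1,c6): row 1 has {1,4,5}; column 6 has {1,3,4,5,6}, so it must be 2.
(r4,c1): row 4 has {1,3,4,5}; column 1 has {2,3,4,5}, so it must be 6.
(r4,c4): row 4 has {1,3,4,5,6}; column 4 has {1,4}, so it must be 2.
(r5,c3): row 5 has {5,6}; column 3 has {1,2,3,5,6}, so it must be 4.
(r5,c4): row 5 has {4,5,6}; column 4 has {1,2,4}, so it must be 3.
(r5,c5): row 5 has {3,4,5,6}; column 5 has {2,4,5}, so it must be 1.
(r6,c1): row 6 has {2,3,4}; column 1 has {2,3,4,5,6}, so it must be 1.
(r6,c2): row 6 has {1,2,3,4}; column 2 has {1,4,5}, so it must be 6.
(r6,c4): row 6 has {1,2,3,4,6}; column 4 has {1,2,3,4}, so it must be 5.
(r1,c4): row 1 has {1,2,4,5}; column 4 has {1,2,3,4,5}, so it must be 6.
(r1,c5): row 1 has {1,2,4,5,6}; column 5 has {1,2,4,5}, so it must be 3.
(r3,c2): row 3 has {1,2,4,5}; column 2 has {1,4,5,6}, so it must be 3.
(r3,c5): row 3 has {1,2,3,4,5}; column 5 has {1,2,3,4,5}, so it must be 6.
(r5,c2): row 5 has {1,3,4,5,6}; column 2 has {1,3,4,5,6}, so it must be 2.

4 5 1 6 3 2 / 3 1 6 4 2 5 / 2 3 5 1 6 4 / 6 4 3 2 5 1 / 5 2 4 3 1 6 / 1 6 2 5 4 3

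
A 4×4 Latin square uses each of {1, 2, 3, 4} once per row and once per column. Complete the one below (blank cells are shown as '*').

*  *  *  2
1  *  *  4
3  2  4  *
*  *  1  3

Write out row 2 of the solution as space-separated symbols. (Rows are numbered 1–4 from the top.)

1 3 2 4

row 1 has {2}; column 1 has {1,3} — only 4 is left for (r1,c1).
row 1 has {2,4}; column 3 has {1,4} — only 3 is left for (r1,c3).
row 2 has {1,4}; column 2 has {2} — only 3 is left for (r2,c2).
row 2 has {1,3,4}; column 3 has {1,3,4} — only 2 is left for (r2,c3).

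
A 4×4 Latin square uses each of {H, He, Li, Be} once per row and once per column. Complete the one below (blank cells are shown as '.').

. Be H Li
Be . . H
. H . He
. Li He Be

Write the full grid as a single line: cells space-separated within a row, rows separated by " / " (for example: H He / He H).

He Be H Li / Be He Li H / Li H Be He / H Li He Be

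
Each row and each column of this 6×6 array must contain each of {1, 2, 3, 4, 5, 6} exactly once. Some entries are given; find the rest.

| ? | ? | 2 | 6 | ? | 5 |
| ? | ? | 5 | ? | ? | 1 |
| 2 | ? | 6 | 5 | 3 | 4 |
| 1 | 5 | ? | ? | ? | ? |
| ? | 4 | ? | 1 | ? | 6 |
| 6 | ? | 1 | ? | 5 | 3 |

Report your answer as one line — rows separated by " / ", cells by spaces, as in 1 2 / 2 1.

4 3 2 6 1 5 / 3 6 5 2 4 1 / 2 1 6 5 3 4 / 1 5 4 3 6 2 / 5 4 3 1 2 6 / 6 2 1 4 5 3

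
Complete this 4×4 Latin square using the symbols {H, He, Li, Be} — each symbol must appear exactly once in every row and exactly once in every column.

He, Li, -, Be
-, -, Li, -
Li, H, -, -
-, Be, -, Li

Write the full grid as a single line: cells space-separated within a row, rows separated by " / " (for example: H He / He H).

He Li H Be / Be He Li H / Li H Be He / H Be He Li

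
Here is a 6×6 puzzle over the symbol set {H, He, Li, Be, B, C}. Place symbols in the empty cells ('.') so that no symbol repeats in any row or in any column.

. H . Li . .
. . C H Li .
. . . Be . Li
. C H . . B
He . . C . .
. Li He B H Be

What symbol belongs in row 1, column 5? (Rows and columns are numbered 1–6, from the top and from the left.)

He

(r2,c6) = He
(r3,c3) = B
(r4,c4) = He
(r4,c5) = Be
(r5,c5) = B
(r5,c6) = H
(r6,c1) = C
(r1,c3) = Be
(r1,c6) = C
(r3,c1) = H
(r3,c2) = He
(r3,c5) = C
(r4,c1) = Li
(r5,c2) = Be
(r5,c3) = Li
(r1,c1) = B
(r1,c5) = He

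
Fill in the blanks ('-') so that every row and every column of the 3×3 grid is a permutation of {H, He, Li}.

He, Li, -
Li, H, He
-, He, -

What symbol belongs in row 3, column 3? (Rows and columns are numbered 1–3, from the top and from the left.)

Li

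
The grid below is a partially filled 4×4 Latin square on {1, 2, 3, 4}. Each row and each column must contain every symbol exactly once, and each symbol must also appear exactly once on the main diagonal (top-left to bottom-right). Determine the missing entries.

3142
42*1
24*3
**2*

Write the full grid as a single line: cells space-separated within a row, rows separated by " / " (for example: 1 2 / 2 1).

3 1 4 2 / 4 2 3 1 / 2 4 1 3 / 1 3 2 4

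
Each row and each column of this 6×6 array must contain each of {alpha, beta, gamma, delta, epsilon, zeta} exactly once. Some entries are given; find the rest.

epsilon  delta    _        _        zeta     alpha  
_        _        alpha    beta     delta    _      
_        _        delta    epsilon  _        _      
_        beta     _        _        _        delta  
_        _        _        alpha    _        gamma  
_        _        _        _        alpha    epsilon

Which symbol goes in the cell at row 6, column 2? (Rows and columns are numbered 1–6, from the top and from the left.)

gamma

row 1 has {alpha,delta,epsilon,zeta}; column 4 has {alpha,beta,epsilon} — only gamma is left for (r1,c4).
row 2 has {alpha,beta,delta}; column 6 has {alpha,gamma,delta,epsilon} — only zeta is left for (r2,c6).
row 3 has {delta,epsilon}; column 6 has {alpha,gamma,delta,epsilon,zeta} — only beta is left for (r3,c6).
row 4 has {beta,delta}; column 4 has {alpha,beta,gamma,epsilon} — only zeta is left for (r4,c4).
row 6 has {alpha,epsilon}; column 4 has {alpha,beta,gamma,epsilon,zeta} — only delta is left for (r6,c4).
row 1 has {alpha,gamma,delta,epsilon,zeta}; column 3 has {alpha,delta} — only beta is left for (r1,c3).
row 2 has {alpha,beta,delta,zeta}; column 1 has {epsilon} — only gamma is left for (r2,c1).
row 2 has {alpha,beta,gamma,delta,zeta}; column 2 has {beta,delta} — only epsilon is left for (r2,c2).
row 3 has {beta,delta,epsilon}; column 5 has {alpha,delta,zeta} — only gamma is left for (r3,c5).
row 4 has {beta,delta,zeta}; column 1 has {gamma,epsilon} — only alpha is left for (r4,c1).
row 4 has {alpha,beta,delta,zeta}; column 5 has {alpha,gamma,delta,zeta} — only epsilon is left for (r4,c5).
row 5 has {alpha,gamma}; column 2 has {beta,delta,epsilon} — only zeta is left for (r5,c2).
row 5 has {alpha,gamma,zeta}; column 3 has {alpha,beta,delta} — only epsilon is left for (r5,c3).
row 5 has {alpha,gamma,epsilon,zeta}; column 5 has {alpha,gamma,delta,epsilon,zeta} — only beta is left for (r5,c5).
row 6 has {alpha,delta,epsilon}; column 2 has {beta,delta,epsilon,zeta} — only gamma is left for (r6,c2).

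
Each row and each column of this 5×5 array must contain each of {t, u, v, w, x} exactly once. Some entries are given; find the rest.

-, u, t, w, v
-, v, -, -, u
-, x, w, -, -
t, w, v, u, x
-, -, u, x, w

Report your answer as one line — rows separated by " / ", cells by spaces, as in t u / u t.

x u t w v / w v x t u / u x w v t / t w v u x / v t u x w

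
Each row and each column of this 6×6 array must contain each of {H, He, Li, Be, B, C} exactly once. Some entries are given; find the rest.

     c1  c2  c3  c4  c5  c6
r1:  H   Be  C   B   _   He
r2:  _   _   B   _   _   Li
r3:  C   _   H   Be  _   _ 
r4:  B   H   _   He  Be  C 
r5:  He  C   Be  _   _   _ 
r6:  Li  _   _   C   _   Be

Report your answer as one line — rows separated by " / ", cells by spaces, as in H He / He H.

At row 1, column 5: row 1 has {H,He,Be,B,C}; column 5 has {Be}; that leaves Li.
At row 2, column 1: row 2 has {Li,B}; column 1 has {H,He,Li,B,C}; that leaves Be.
At row 2, column 2: row 2 has {Li,Be,B}; column 2 has {H,Be,C}; that leaves He.
At row 2, column 4: row 2 has {He,Li,Be,B}; column 4 has {He,Be,B,C}; that leaves H.
At row 2, column 5: row 2 has {H,He,Li,Be,B}; column 5 has {Li,Be}; that leaves C.
At row 3, column 6: row 3 has {H,Be,C}; column 6 has {He,Li,Be,C}; that leaves B.
At row 4, column 3: row 4 has {H,He,Be,B,C}; column 3 has {H,Be,B,C}; that leaves Li.
At row 5, column 4: row 5 has {He,Be,C}; column 4 has {H,He,Be,B,C}; that leaves Li.
At row 5, column 6: row 5 has {He,Li,Be,C}; column 6 has {He,Li,Be,B,C}; that leaves H.
At row 6, column 2: row 6 has {Li,Be,C}; column 2 has {H,He,Be,C}; that leaves B.
At row 6, column 3: row 6 has {Li,Be,B,C}; column 3 has {H,Li,Be,B,C}; that leaves He.
At row 6, column 5: row 6 has {He,Li,Be,B,C}; column 5 has {Li,Be,C}; that leaves H.
At row 3, column 2: row 3 has {H,Be,B,C}; column 2 has {H,He,Be,B,C}; that leaves Li.
At row 3, column 5: row 3 has {H,Li,Be,B,C}; column 5 has {H,Li,Be,C}; that leaves He.
At row 5, column 5: row 5 has {H,He,Li,Be,C}; column 5 has {H,He,Li,Be,C}; that leaves B.

H Be C B Li He / Be He B H C Li / C Li H Be He B / B H Li He Be C / He C Be Li B H / Li B He C H Be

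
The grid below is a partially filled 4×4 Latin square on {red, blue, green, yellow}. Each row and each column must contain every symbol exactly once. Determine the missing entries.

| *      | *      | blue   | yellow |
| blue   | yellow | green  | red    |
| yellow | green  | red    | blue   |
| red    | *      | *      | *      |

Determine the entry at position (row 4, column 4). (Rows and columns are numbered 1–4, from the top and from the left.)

Cell (r1,c1): row 1 has {blue,yellow}; column 1 has {red,blue,yellow} → green.
Cell (r1,c2): row 1 has {blue,green,yellow}; column 2 has {green,yellow} → red.
Cell (r4,c2): row 4 has {red}; column 2 has {red,green,yellow} → blue.
Cell (r4,c3): row 4 has {red,blue}; column 3 has {red,blue,green} → yellow.
Cell (r4,c4): row 4 has {red,blue,yellow}; column 4 has {red,blue,yellow} → green.

green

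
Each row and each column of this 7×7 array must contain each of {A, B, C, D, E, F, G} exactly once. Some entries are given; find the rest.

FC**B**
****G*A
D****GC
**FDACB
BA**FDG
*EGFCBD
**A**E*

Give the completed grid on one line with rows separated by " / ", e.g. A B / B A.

F C D G B A E / C D E B G F A / D F B A E G C / E G F D A C B / B A C E F D G / A E G F C B D / G B A C D E F

(r1,c6) = A
(r1,c7) = E
(r2,c6) = F
(r3,c5) = E
(r4,c2) = G
(r6,c1) = A
(r7,c5) = D
(r7,c7) = F
(r1,c3) = D
(r1,c4) = G
(r3,c3) = B
(r3,c4) = A
(r4,c1) = E
(r7,c2) = B
(r7,c4) = C
(r2,c1) = C
(r2,c2) = D
(r2,c3) = E
(r2,c4) = B
(r3,c2) = F
(r5,c3) = C
(r5,c4) = E
(r7,c1) = G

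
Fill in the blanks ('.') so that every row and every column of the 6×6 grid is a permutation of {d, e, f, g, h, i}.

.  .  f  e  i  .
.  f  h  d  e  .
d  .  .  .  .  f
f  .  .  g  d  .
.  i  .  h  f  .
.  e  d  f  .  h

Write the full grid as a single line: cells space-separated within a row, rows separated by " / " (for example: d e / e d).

h d f e i g / g f h d e i / d g e i h f / f h i g d e / e i g h f d / i e d f g h

(r3,c4) = i
(r4,c2) = h
(r6,c5) = g
(r3,c2) = g
(r3,c3) = e
(r3,c5) = h
(r4,c3) = i
(r4,c6) = e
(r5,c3) = g
(r5,c6) = d
(r6,c1) = i
(r1,c2) = d
(r1,c6) = g
(r2,c1) = g
(r2,c6) = i
(r5,c1) = e
(r1,c1) = h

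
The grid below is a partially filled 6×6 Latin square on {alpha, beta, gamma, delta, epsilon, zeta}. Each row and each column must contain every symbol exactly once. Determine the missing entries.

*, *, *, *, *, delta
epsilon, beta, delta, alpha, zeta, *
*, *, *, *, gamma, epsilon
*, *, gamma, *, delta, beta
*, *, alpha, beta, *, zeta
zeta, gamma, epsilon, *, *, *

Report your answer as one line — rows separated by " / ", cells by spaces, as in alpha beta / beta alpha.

At row 2, column 6: row 2 has {alpha,beta,delta,epsilon,zeta}; column 6 has {beta,delta,epsilon,zeta}; that leaves gamma.
At row 4, column 1: row 4 has {beta,gamma,delta}; column 1 has {epsilon,zeta}; that leaves alpha.
At row 5, column 5: row 5 has {alpha,beta,zeta}; column 5 has {gamma,delta,zeta}; that leaves epsilon.
At row 6, column 4: row 6 has {gamma,epsilon,zeta}; column 4 has {alpha,beta}; that leaves delta.
At row 6, column 6: row 6 has {gamma,delta,epsilon,zeta}; column 6 has {beta,gamma,delta,epsilon,zeta}; that leaves alpha.
At row 3, column 4: row 3 has {gamma,epsilon}; column 4 has {alpha,beta,delta}; that leaves zeta.
At row 4, column 4: row 4 has {alpha,beta,gamma,delta}; column 4 has {alpha,beta,delta,zeta}; that leaves epsilon.
At row 5, column 2: row 5 has {alpha,beta,epsilon,zeta}; column 2 has {beta,gamma}; that leaves delta.
At row 6, column 5: row 6 has {alpha,gamma,delta,epsilon,zeta}; column 5 has {gamma,delta,epsilon,zeta}; that leaves beta.
At row 1, column 4: row 1 has {delta}; column 4 has {alpha,beta,delta,epsilon,zeta}; that leaves gamma.
At row 1, column 5: row 1 has {gamma,delta}; column 5 has {beta,gamma,delta,epsilon,zeta}; that leaves alpha.
At row 3, column 2: row 3 has {gamma,epsilon,zeta}; column 2 has {beta,gamma,delta}; that leaves alpha.
At row 3, column 3: row 3 has {alpha,gamma,epsilon,zeta}; column 3 has {alpha,gamma,delta,epsilon}; that leaves beta.
At row 4, column 2: row 4 has {alpha,beta,gamma,delta,epsilon}; column 2 has {alpha,beta,gamma,delta}; that leaves zeta.
At row 5, column 1: row 5 has {alpha,beta,delta,epsilon,zeta}; column 1 has {alpha,epsilon,zeta}; that leaves gamma.
At row 1, column 1: row 1 has {alpha,gamma,delta}; column 1 has {alpha,gamma,epsilon,zeta}; that leaves beta.
At row 1, column 2: row 1 has {alpha,beta,gamma,delta}; column 2 has {alpha,beta,gamma,delta,zeta}; that leaves epsilon.
At row 1, column 3: row 1 has {alpha,beta,gamma,delta,epsilon}; column 3 has {alpha,beta,gamma,delta,epsilon}; that leaves zeta.
At row 3, column 1: row 3 has {alpha,beta,gamma,epsilon,zeta}; column 1 has {alpha,beta,gamma,epsilon,zeta}; that leaves delta.

beta epsilon zeta gamma alpha delta / epsilon beta delta alpha zeta gamma / delta alpha beta zeta gamma epsilon / alpha zeta gamma epsilon delta beta / gamma delta alpha beta epsilon zeta / zeta gamma epsilon delta beta alpha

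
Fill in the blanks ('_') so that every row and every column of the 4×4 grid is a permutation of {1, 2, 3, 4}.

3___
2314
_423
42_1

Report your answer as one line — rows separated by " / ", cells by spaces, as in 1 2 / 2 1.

3 1 4 2 / 2 3 1 4 / 1 4 2 3 / 4 2 3 1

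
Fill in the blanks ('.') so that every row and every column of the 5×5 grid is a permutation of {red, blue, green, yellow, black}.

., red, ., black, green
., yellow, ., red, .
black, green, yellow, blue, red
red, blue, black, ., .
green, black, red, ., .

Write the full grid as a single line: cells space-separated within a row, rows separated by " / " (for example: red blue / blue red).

yellow red blue black green / blue yellow green red black / black green yellow blue red / red blue black green yellow / green black red yellow blue

(r1,c3) = blue
(r2,c1) = blue
(r2,c3) = green
(r2,c5) = black
(r4,c5) = yellow
(r5,c4) = yellow
(r5,c5) = blue
(r1,c1) = yellow
(r4,c4) = green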